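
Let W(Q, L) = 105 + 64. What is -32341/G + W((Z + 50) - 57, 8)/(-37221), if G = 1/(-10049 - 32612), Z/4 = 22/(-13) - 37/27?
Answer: 51353791404452/37221 ≈ 1.3797e+9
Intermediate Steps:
Z = -4300/351 (Z = 4*(22/(-13) - 37/27) = 4*(22*(-1/13) - 37*1/27) = 4*(-22/13 - 37/27) = 4*(-1075/351) = -4300/351 ≈ -12.251)
W(Q, L) = 169
G = -1/42661 (G = 1/(-42661) = -1/42661 ≈ -2.3441e-5)
-32341/G + W((Z + 50) - 57, 8)/(-37221) = -32341/(-1/42661) + 169/(-37221) = -32341*(-42661) + 169*(-1/37221) = 1379699401 - 169/37221 = 51353791404452/37221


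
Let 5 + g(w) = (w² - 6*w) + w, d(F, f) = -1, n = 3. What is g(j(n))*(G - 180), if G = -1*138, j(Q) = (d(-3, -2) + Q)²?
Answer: 2862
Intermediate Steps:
j(Q) = (-1 + Q)²
g(w) = -5 + w² - 5*w (g(w) = -5 + ((w² - 6*w) + w) = -5 + (w² - 5*w) = -5 + w² - 5*w)
G = -138
g(j(n))*(G - 180) = (-5 + ((-1 + 3)²)² - 5*(-1 + 3)²)*(-138 - 180) = (-5 + (2²)² - 5*2²)*(-318) = (-5 + 4² - 5*4)*(-318) = (-5 + 16 - 20)*(-318) = -9*(-318) = 2862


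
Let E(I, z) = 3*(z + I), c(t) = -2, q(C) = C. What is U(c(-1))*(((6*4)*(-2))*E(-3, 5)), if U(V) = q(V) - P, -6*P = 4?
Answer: 384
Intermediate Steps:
P = -⅔ (P = -⅙*4 = -⅔ ≈ -0.66667)
E(I, z) = 3*I + 3*z (E(I, z) = 3*(I + z) = 3*I + 3*z)
U(V) = ⅔ + V (U(V) = V - 1*(-⅔) = V + ⅔ = ⅔ + V)
U(c(-1))*(((6*4)*(-2))*E(-3, 5)) = (⅔ - 2)*(((6*4)*(-2))*(3*(-3) + 3*5)) = -4*24*(-2)*(-9 + 15)/3 = -(-64)*6 = -4/3*(-288) = 384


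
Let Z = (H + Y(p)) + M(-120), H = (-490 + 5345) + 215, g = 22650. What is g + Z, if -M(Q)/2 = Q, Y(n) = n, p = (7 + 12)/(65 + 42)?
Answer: 2991739/107 ≈ 27960.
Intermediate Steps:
p = 19/107 ≈ 0.17757
H = 5070 (H = 4855 + 215 = 5070)
M(Q) = -2*Q
Z = 568189/107 (Z = (5070 + 19/107) - 2*(-120) = 542509/107 + 240 = 568189/107 ≈ 5310.2)
g + Z = 22650 + 568189/107 = 2991739/107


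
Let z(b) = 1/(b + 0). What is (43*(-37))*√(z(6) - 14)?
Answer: -1591*I*√498/6 ≈ -5917.4*I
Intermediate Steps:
z(b) = 1/b
(43*(-37))*√(z(6) - 14) = (43*(-37))*√(1/6 - 14) = -1591*√(⅙ - 14) = -1591*I*√498/6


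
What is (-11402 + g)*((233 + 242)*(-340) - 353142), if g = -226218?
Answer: 122289232040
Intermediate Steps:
(-11402 + g)*((233 + 242)*(-340) - 353142) = (-11402 - 226218)*((233 + 242)*(-340) - 353142) = -237620*(475*(-340) - 353142) = -237620*(-161500 - 353142) = -237620*(-514642) = 122289232040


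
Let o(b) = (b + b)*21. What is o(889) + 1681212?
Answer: 1718550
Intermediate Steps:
o(b) = 42*b (o(b) = (2*b)*21 = 42*b)
o(889) + 1681212 = 42*889 + 1681212 = 37338 + 1681212 = 1718550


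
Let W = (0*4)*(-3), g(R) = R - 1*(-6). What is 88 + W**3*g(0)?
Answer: 88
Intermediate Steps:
g(R) = 6 + R (g(R) = R + 6 = 6 + R)
W = 0 (W = 0*(-3) = 0)
88 + W**3*g(0) = 88 + 0**3*(6 + 0) = 88 + 0*6 = 88 + 0 = 88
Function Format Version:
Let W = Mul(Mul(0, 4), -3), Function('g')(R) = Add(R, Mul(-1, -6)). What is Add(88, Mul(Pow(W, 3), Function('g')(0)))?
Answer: 88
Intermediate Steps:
Function('g')(R) = Add(6, R) (Function('g')(R) = Add(R, 6) = Add(6, R))
W = 0 (W = Mul(0, -3) = 0)
Add(88, Mul(Pow(W, 3), Function('g')(0))) = Add(88, Mul(Pow(0, 3), Add(6, 0))) = Add(88, Mul(0, 6)) = Add(88, 0) = 88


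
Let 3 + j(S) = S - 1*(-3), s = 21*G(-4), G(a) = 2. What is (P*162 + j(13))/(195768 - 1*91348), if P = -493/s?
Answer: -661/36547 ≈ -0.018086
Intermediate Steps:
s = 42 (s = 21*2 = 42)
P = -493/42 ≈ -11.738
j(S) = S (j(S) = -3 + (S - 1*(-3)) = -3 + (S + 3) = -3 + (3 + S) = S)
(P*162 + j(13))/(195768 - 1*91348) = (-493/42*162 + 13)/(195768 - 1*91348) = (-13311/7 + 13)/(195768 - 91348) = -13220/7/104420 = -13220/7*1/104420 = -661/36547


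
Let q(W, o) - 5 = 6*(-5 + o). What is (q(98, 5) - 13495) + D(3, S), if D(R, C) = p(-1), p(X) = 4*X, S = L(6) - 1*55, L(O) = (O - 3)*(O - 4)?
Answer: -13494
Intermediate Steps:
L(O) = (-4 + O)*(-3 + O) (L(O) = (-3 + O)*(-4 + O) = (-4 + O)*(-3 + O))
q(W, o) = -25 + 6*o (q(W, o) = 5 + 6*(-5 + o) = 5 + (-30 + 6*o) = -25 + 6*o)
S = -49 (S = (12 + 6² - 7*6) - 1*55 = (12 + 36 - 42) - 55 = 6 - 55 = -49)
D(R, C) = -4 (D(R, C) = 4*(-1) = -4)
(q(98, 5) - 13495) + D(3, S) = ((-25 + 6*5) - 13495) - 4 = ((-25 + 30) - 13495) - 4 = (5 - 13495) - 4 = -13490 - 4 = -13494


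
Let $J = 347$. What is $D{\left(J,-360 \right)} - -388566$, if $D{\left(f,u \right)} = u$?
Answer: $388206$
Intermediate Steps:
$D{\left(J,-360 \right)} - -388566 = -360 - -388566 = -360 + 388566 = 388206$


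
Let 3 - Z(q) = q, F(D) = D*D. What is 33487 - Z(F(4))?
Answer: 33500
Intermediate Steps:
F(D) = D²
Z(q) = 3 - q
33487 - Z(F(4)) = 33487 - (3 - 1*4²) = 33487 - (3 - 1*16) = 33487 - (3 - 16) = 33487 - 1*(-13) = 33487 + 13 = 33500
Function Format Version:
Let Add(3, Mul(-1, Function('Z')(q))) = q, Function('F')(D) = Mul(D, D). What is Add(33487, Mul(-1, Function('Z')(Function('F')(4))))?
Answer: 33500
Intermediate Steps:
Function('F')(D) = Pow(D, 2)
Function('Z')(q) = Add(3, Mul(-1, q))
Add(33487, Mul(-1, Function('Z')(Function('F')(4)))) = Add(33487, Mul(-1, Add(3, Mul(-1, Pow(4, 2))))) = Add(33487, Mul(-1, Add(3, Mul(-1, 16)))) = Add(33487, Mul(-1, Add(3, -16))) = Add(33487, Mul(-1, -13)) = Add(33487, 13) = 33500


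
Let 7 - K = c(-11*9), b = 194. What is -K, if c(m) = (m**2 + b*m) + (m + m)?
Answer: -9610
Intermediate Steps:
c(m) = m**2 + 196*m (c(m) = (m**2 + 194*m) + (m + m) = (m**2 + 194*m) + 2*m = m**2 + 196*m)
K = 9610 (K = 7 - (-11*9)*(196 - 11*9) = 7 - (-99)*(196 - 99) = 7 - (-99)*97 = 7 - 1*(-9603) = 7 + 9603 = 9610)
-K = -1*9610 = -9610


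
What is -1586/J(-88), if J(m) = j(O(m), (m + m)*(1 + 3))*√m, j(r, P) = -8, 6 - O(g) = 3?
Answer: -793*I*√22/176 ≈ -21.134*I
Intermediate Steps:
O(g) = 3 (O(g) = 6 - 1*3 = 6 - 3 = 3)
J(m) = -8*√m
-1586/J(-88) = -1586*I*√22/352 = -793*I*√22/176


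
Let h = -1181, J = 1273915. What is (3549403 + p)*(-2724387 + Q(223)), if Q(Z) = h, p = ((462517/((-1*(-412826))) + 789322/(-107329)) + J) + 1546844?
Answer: -13263654626897691657824/763934513 ≈ -1.7362e+13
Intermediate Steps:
p = 4309740781388083/1527869026 (p = ((462517/((-1*(-412826))) + 789322/(-107329)) + 1273915) + 1546844 = ((462517/412826 + 789322*(-1/107329)) + 1273915) + 1546844 = ((462517*(1/412826) - 27218/3701) + 1273915) + 1546844 = ((462517/412826 - 27218/3701) + 1273915) + 1546844 = (-9524522651/1527869026 + 1273915) + 1546844 = 1946365745734139/1527869026 + 1546844 = 4309740781388083/1527869026 ≈ 2.8208e+6)
Q(Z) = -1181
(3549403 + p)*(-2724387 + Q(223)) = (3549403 + 4309740781388083/1527869026)*(-2724387 - 1181) = (9732763685879561/1527869026)*(-2725568) = -13263654626897691657824/763934513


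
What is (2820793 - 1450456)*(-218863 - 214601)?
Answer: -593991757368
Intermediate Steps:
(2820793 - 1450456)*(-218863 - 214601) = 1370337*(-433464) = -593991757368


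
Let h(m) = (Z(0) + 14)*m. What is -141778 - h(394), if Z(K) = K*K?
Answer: -147294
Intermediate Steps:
Z(K) = K**2
h(m) = 14*m (h(m) = (0**2 + 14)*m = (0 + 14)*m = 14*m)
-141778 - h(394) = -141778 - 14*394 = -141778 - 1*5516 = -141778 - 5516 = -147294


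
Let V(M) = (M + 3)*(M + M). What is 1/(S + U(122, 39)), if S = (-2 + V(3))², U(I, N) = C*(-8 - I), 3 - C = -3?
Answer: 1/376 ≈ 0.0026596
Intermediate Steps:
C = 6 (C = 3 - 1*(-3) = 3 + 3 = 6)
V(M) = 2*M*(3 + M) (V(M) = (3 + M)*(2*M) = 2*M*(3 + M))
U(I, N) = -48 - 6*I (U(I, N) = 6*(-8 - I) = -48 - 6*I)
S = 1156 (S = (-2 + 2*3*(3 + 3))² = (-2 + 2*3*6)² = (-2 + 36)² = 34² = 1156)
1/(S + U(122, 39)) = 1/(1156 + (-48 - 6*122)) = 1/(1156 + (-48 - 732)) = 1/(1156 - 780) = 1/376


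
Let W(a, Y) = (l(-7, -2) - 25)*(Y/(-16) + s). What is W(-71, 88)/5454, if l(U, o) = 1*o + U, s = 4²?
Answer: -119/1818 ≈ -0.065457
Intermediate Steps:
s = 16
l(U, o) = U + o (l(U, o) = o + U = U + o)
W(a, Y) = -544 + 17*Y/8 (W(a, Y) = ((-7 - 2) - 25)*(Y/(-16) + 16) = (-9 - 25)*(Y*(-1/16) + 16) = -34*(-Y/16 + 16) = -34*(16 - Y/16) = -544 + 17*Y/8)
W(-71, 88)/5454 = (-544 + (17/8)*88)/5454 = (-544 + 187)*(1/5454) = -357*1/5454 = -119/1818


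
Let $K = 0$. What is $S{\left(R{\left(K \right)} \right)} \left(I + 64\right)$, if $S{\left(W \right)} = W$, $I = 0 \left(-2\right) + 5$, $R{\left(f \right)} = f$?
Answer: $0$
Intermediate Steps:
$I = 5$ ($I = 0 + 5 = 5$)
$S{\left(R{\left(K \right)} \right)} \left(I + 64\right) = 0 \left(5 + 64\right) = 0 \cdot 69 = 0$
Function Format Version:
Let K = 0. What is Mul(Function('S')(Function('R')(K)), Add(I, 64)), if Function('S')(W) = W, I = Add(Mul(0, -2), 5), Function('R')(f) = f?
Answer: 0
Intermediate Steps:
I = 5 (I = Add(0, 5) = 5)
Mul(Function('S')(Function('R')(K)), Add(I, 64)) = Mul(0, Add(5, 64)) = Mul(0, 69) = 0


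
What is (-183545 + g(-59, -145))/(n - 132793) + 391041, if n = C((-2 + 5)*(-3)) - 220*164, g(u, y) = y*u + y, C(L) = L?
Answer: 66039961297/168882 ≈ 3.9104e+5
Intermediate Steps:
g(u, y) = y + u*y (g(u, y) = u*y + y = y + u*y)
n = -36089 (n = (-2 + 5)*(-3) - 220*164 = 3*(-3) - 36080 = -9 - 36080 = -36089)
(-183545 + g(-59, -145))/(n - 132793) + 391041 = (-183545 - 145*(1 - 59))/(-36089 - 132793) + 391041 = (-183545 - 145*(-58))/(-168882) + 391041 = (-183545 + 8410)*(-1/168882) + 391041 = -175135*(-1/168882) + 391041 = 175135/168882 + 391041 = 66039961297/168882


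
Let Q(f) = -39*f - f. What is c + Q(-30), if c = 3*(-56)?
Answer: 1032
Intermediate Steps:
c = -168
Q(f) = -40*f
c + Q(-30) = -168 - 40*(-30) = -168 + 1200 = 1032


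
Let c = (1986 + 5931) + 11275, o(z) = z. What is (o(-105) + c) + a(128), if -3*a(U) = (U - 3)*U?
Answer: 41261/3 ≈ 13754.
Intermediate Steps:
a(U) = -U*(-3 + U)/3 (a(U) = -(U - 3)*U/3 = -(-3 + U)*U/3 = -U*(-3 + U)/3)
c = 19192 (c = 7917 + 11275 = 19192)
(o(-105) + c) + a(128) = (-105 + 19192) + (1/3)*128*(3 - 1*128) = 19087 + (1/3)*128*(3 - 128) = 19087 + (1/3)*128*(-125) = 19087 - 16000/3 = 41261/3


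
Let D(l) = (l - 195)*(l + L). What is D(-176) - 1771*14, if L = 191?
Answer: -30359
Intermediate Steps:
D(l) = (-195 + l)*(191 + l) (D(l) = (l - 195)*(l + 191) = (-195 + l)*(191 + l))
D(-176) - 1771*14 = (-37245 + (-176)² - 4*(-176)) - 1771*14 = (-37245 + 30976 + 704) - 24794 = -5565 - 24794 = -30359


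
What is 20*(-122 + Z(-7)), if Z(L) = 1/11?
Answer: -26820/11 ≈ -2438.2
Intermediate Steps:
Z(L) = 1/11
20*(-122 + Z(-7)) = 20*(-122 + 1/11) = 20*(-1341/11) = -26820/11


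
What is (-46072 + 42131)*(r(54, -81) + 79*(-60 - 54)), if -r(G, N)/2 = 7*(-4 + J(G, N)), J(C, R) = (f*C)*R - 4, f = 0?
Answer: 35051254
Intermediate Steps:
J(C, R) = -4 (J(C, R) = (0*C)*R - 4 = 0*R - 4 = 0 - 4 = -4)
r(G, N) = 112 (r(G, N) = -14*(-4 - 4) = -14*(-8) = -2*(-56) = 112)
(-46072 + 42131)*(r(54, -81) + 79*(-60 - 54)) = (-46072 + 42131)*(112 + 79*(-60 - 54)) = -3941*(112 + 79*(-114)) = -3941*(112 - 9006) = -3941*(-8894) = 35051254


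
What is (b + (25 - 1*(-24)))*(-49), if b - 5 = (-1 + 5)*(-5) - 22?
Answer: -588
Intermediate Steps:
b = -37 (b = 5 + ((-1 + 5)*(-5) - 22) = 5 + (4*(-5) - 22) = 5 + (-20 - 22) = 5 - 42 = -37)
(b + (25 - 1*(-24)))*(-49) = (-37 + (25 - 1*(-24)))*(-49) = (-37 + (25 + 24))*(-49) = (-37 + 49)*(-49) = 12*(-49) = -588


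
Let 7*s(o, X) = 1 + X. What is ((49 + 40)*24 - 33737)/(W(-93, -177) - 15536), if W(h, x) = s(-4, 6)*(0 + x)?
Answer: 31601/15713 ≈ 2.0111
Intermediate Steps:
s(o, X) = ⅐ + X/7 (s(o, X) = (1 + X)/7 = ⅐ + X/7)
W(h, x) = x (W(h, x) = (⅐ + (⅐)*6)*(0 + x) = (⅐ + 6/7)*x = 1*x = x)
((49 + 40)*24 - 33737)/(W(-93, -177) - 15536) = ((49 + 40)*24 - 33737)/(-177 - 15536) = (89*24 - 33737)/(-15713) = (2136 - 33737)*(-1/15713) = -31601*(-1/15713) = 31601/15713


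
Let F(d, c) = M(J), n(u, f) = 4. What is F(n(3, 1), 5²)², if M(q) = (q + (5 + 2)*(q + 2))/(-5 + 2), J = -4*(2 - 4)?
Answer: 676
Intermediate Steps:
J = 8 (J = -4*(-2) = 8)
M(q) = -14/3 - 8*q/3 (M(q) = (q + 7*(2 + q))/(-3) = (q + (14 + 7*q))*(-⅓) = (14 + 8*q)*(-⅓) = -14/3 - 8*q/3)
F(d, c) = -26 (F(d, c) = -14/3 - 8/3*8 = -14/3 - 64/3 = -26)
F(n(3, 1), 5²)² = (-26)² = 676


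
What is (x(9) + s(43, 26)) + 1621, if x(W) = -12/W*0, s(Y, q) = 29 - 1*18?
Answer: 1632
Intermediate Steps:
s(Y, q) = 11 (s(Y, q) = 29 - 18 = 11)
x(W) = 0
(x(9) + s(43, 26)) + 1621 = (0 + 11) + 1621 = 11 + 1621 = 1632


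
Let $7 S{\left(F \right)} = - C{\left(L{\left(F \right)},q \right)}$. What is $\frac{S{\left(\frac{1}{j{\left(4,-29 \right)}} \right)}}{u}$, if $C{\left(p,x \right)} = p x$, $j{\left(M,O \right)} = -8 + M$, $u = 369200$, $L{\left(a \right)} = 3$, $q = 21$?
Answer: $- \frac{9}{369200} \approx -2.4377 \cdot 10^{-5}$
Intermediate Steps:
$S{\left(F \right)} = -9$ ($S{\left(F \right)} = \frac{\left(-1\right) 3 \cdot 21}{7} = \frac{\left(-1\right) 63}{7} = \frac{1}{7} \left(-63\right) = -9$)
$\frac{S{\left(\frac{1}{j{\left(4,-29 \right)}} \right)}}{u} = - \frac{9}{369200}$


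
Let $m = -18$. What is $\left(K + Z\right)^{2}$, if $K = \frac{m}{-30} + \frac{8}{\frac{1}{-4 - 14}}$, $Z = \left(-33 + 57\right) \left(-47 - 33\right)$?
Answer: $\frac{106440489}{25} \approx 4.2576 \cdot 10^{6}$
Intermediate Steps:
$Z = -1920$ ($Z = 24 \left(-80\right) = -1920$)
$K = - \frac{717}{5}$ ($K = - \frac{18}{-30} + \frac{8}{\frac{1}{-4 - 14}} = \left(-18\right) \left(- \frac{1}{30}\right) + \frac{8}{\frac{1}{-18}} = \frac{3}{5} + \frac{8}{- \frac{1}{18}} = \frac{3}{5} + 8 \left(-18\right) = \frac{3}{5} - 144 = - \frac{717}{5} \approx -143.4$)
$\left(K + Z\right)^{2} = \left(- \frac{717}{5} - 1920\right)^{2} = \left(- \frac{10317}{5}\right)^{2} = \frac{106440489}{25}$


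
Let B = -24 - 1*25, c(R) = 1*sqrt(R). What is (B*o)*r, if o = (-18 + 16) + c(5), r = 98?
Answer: 9604 - 4802*sqrt(5) ≈ -1133.6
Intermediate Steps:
c(R) = sqrt(R)
o = -2 + sqrt(5) (o = (-18 + 16) + sqrt(5) = -2 + sqrt(5) ≈ 0.23607)
B = -49 (B = -24 - 25 = -49)
(B*o)*r = -49*(-2 + sqrt(5))*98 = (98 - 49*sqrt(5))*98 = 9604 - 4802*sqrt(5)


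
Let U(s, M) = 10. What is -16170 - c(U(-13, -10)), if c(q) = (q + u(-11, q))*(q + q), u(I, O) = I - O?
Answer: -15950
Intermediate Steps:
c(q) = -22*q (c(q) = (q + (-11 - q))*(q + q) = -22*q)
-16170 - c(U(-13, -10)) = -16170 - (-22)*10 = -16170 - 1*(-220) = -16170 + 220 = -15950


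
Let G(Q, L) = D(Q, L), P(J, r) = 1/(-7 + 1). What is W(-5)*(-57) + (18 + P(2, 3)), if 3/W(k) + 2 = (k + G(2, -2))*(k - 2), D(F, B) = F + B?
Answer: 835/66 ≈ 12.652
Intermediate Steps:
P(J, r) = -⅙ (P(J, r) = 1/(-6) = -⅙)
D(F, B) = B + F
G(Q, L) = L + Q
W(k) = 3/(-2 + k*(-2 + k)) (W(k) = 3/(-2 + (k + (-2 + 2))*(k - 2)) = 3/(-2 + (k + 0)*(-2 + k)) = 3/(-2 + k*(-2 + k)))
W(-5)*(-57) + (18 + P(2, 3)) = (3/(-2 + (-5)² - 2*(-5)))*(-57) + (18 - ⅙) = (3/(-2 + 25 + 10))*(-57) + 107/6 = (3/33)*(-57) + 107/6 = (3*(1/33))*(-57) + 107/6 = (1/11)*(-57) + 107/6 = -57/11 + 107/6 = 835/66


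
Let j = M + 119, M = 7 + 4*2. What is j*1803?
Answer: 241602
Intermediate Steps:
M = 15 (M = 7 + 8 = 15)
j = 134 (j = 15 + 119 = 134)
j*1803 = 134*1803 = 241602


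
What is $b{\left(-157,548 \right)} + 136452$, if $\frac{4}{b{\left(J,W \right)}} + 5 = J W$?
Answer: $\frac{11740466528}{86041} \approx 1.3645 \cdot 10^{5}$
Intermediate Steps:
$b{\left(J,W \right)} = \frac{4}{-5 + J W}$
$b{\left(-157,548 \right)} + 136452 = \frac{4}{-5 - 86036} + 136452 = \frac{4}{-86041} + 136452 = 4 \left(- \frac{1}{86041}\right) + 136452 = - \frac{4}{86041} + 136452 = \frac{11740466528}{86041}$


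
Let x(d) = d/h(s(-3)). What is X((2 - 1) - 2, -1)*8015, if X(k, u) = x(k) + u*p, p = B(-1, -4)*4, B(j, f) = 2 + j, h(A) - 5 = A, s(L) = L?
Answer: -72135/2 ≈ -36068.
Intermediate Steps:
h(A) = 5 + A
p = 4 (p = (2 - 1)*4 = 1*4 = 4)
x(d) = d/2 (x(d) = d/(5 - 3) = d/2)
X(k, u) = k/2 + 4*u (X(k, u) = k/2 + u*4 = k/2 + 4*u)
X((2 - 1) - 2, -1)*8015 = (((2 - 1) - 2)/2 + 4*(-1))*8015 = ((1 - 2)/2 - 4)*8015 = ((1/2)*(-1) - 4)*8015 = (-1/2 - 4)*8015 = -9/2*8015 = -72135/2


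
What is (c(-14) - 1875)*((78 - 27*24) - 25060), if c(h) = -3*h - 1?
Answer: 47005420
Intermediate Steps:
c(h) = -1 - 3*h
(c(-14) - 1875)*((78 - 27*24) - 25060) = ((-1 - 3*(-14)) - 1875)*((78 - 27*24) - 25060) = ((-1 + 42) - 1875)*((78 - 648) - 25060) = (41 - 1875)*(-570 - 25060) = -1834*(-25630) = 47005420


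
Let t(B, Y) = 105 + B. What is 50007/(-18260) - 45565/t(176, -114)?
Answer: -846068867/5131060 ≈ -164.89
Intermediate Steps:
50007/(-18260) - 45565/t(176, -114) = 50007/(-18260) - 45565/(105 + 176) = 50007*(-1/18260) - 45565/281 = -50007/18260 - 45565*1/281 = -50007/18260 - 45565/281 = -846068867/5131060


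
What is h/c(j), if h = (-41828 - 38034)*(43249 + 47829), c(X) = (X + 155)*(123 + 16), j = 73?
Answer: -1818417809/7923 ≈ -2.2951e+5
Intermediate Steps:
c(X) = 21545 + 139*X (c(X) = (155 + X)*139 = 21545 + 139*X)
h = -7273671236 (h = -79862*91078 = -7273671236)
h/c(j) = -7273671236/(21545 + 139*73) = -7273671236/(21545 + 10147) = -7273671236/31692 = -7273671236*1/31692 = -1818417809/7923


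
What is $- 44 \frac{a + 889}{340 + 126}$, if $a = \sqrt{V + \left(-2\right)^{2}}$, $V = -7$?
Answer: $- \frac{19558}{233} - \frac{22 i \sqrt{3}}{233} \approx -83.94 - 0.16354 i$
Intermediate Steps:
$a = i \sqrt{3}$ ($a = \sqrt{-7 + \left(-2\right)^{2}} = \sqrt{-7 + 4} = \sqrt{-3} = i \sqrt{3} \approx 1.732 i$)
$- 44 \frac{a + 889}{340 + 126} = - 44 \frac{i \sqrt{3} + 889}{340 + 126} = - 44 \frac{889 + i \sqrt{3}}{466} = - 44 \left(889 + i \sqrt{3}\right) \frac{1}{466} = - 44 \left(\frac{889}{466} + \frac{i \sqrt{3}}{466}\right) = - \frac{19558}{233} - \frac{22 i \sqrt{3}}{233}$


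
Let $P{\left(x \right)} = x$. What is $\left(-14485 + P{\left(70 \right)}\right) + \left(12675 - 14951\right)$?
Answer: $-16691$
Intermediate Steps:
$\left(-14485 + P{\left(70 \right)}\right) + \left(12675 - 14951\right) = \left(-14485 + 70\right) + \left(12675 - 14951\right) = -14415 + \left(12675 - 14951\right) = -14415 - 2276 = -16691$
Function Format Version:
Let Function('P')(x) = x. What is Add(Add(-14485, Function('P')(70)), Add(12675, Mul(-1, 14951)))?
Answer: -16691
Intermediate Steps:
Add(Add(-14485, Function('P')(70)), Add(12675, Mul(-1, 14951))) = Add(Add(-14485, 70), Add(12675, Mul(-1, 14951))) = Add(-14415, Add(12675, -14951)) = Add(-14415, -2276) = -16691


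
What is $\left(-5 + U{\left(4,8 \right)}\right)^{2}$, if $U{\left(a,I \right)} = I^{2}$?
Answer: $3481$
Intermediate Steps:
$\left(-5 + U{\left(4,8 \right)}\right)^{2} = \left(-5 + 8^{2}\right)^{2} = \left(-5 + 64\right)^{2} = 59^{2} = 3481$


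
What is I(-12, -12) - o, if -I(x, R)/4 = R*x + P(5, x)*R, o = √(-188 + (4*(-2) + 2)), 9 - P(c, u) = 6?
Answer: -432 - I*√194 ≈ -432.0 - 13.928*I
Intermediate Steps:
P(c, u) = 3 (P(c, u) = 9 - 1*6 = 9 - 6 = 3)
o = I*√194 (o = √(-188 + (-8 + 2)) = √(-188 - 6) = √(-194) = I*√194 ≈ 13.928*I)
I(x, R) = -12*R - 4*R*x (I(x, R) = -4*(R*x + 3*R) = -4*(3*R + R*x) = -12*R - 4*R*x)
I(-12, -12) - o = -4*(-12)*(3 - 12) - I*√194 = -4*(-12)*(-9) - I*√194 = -432 - I*√194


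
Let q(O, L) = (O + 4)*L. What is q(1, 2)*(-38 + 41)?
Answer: 30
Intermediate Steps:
q(O, L) = L*(4 + O) (q(O, L) = (4 + O)*L = L*(4 + O))
q(1, 2)*(-38 + 41) = (2*(4 + 1))*(-38 + 41) = (2*5)*3 = 10*3 = 30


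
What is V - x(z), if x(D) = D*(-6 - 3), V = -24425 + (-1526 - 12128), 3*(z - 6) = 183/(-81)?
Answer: -342286/9 ≈ -38032.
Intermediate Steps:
z = 425/81 (z = 6 + (183/(-81))/3 = 6 + (183*(-1/81))/3 = 6 + (⅓)*(-61/27) = 6 - 61/81 = 425/81 ≈ 5.2469)
V = -38079 (V = -24425 - 13654 = -38079)
x(D) = -9*D (x(D) = D*(-9) = -9*D)
V - x(z) = -38079 - (-9)*425/81 = -38079 - 1*(-425/9) = -38079 + 425/9 = -342286/9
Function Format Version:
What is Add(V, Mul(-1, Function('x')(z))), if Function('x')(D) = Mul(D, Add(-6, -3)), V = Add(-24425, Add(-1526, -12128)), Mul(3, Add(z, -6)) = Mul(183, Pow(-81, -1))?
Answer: Rational(-342286, 9) ≈ -38032.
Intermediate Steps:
z = Rational(425, 81) (z = Add(6, Mul(Rational(1, 3), Mul(183, Pow(-81, -1)))) = Add(6, Mul(Rational(1, 3), Mul(183, Rational(-1, 81)))) = Add(6, Mul(Rational(1, 3), Rational(-61, 27))) = Add(6, Rational(-61, 81)) = Rational(425, 81) ≈ 5.2469)
V = -38079 (V = Add(-24425, -13654) = -38079)
Function('x')(D) = Mul(-9, D) (Function('x')(D) = Mul(D, -9) = Mul(-9, D))
Add(V, Mul(-1, Function('x')(z))) = Add(-38079, Mul(-1, Mul(-9, Rational(425, 81)))) = Add(-38079, Mul(-1, Rational(-425, 9))) = Add(-38079, Rational(425, 9)) = Rational(-342286, 9)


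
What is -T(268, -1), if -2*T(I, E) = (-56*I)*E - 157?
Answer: 14851/2 ≈ 7425.5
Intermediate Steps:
T(I, E) = 157/2 + 28*E*I (T(I, E) = -((-56*I)*E - 157)/2 = -(-56*E*I - 157)/2 = -(-157 - 56*E*I)/2 = 157/2 + 28*E*I)
-T(268, -1) = -(157/2 + 28*(-1)*268) = -(157/2 - 7504) = -1*(-14851/2) = 14851/2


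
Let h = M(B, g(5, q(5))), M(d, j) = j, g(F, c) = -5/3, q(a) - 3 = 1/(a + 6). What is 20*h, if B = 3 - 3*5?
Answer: -100/3 ≈ -33.333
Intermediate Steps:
q(a) = 3 + 1/(6 + a) (q(a) = 3 + 1/(a + 6) = 3 + 1/(6 + a))
g(F, c) = -5/3 (g(F, c) = -5*⅓ = -5/3)
B = -12 (B = 3 - 15 = -12)
h = -5/3 ≈ -1.6667
20*h = 20*(-5/3) = -100/3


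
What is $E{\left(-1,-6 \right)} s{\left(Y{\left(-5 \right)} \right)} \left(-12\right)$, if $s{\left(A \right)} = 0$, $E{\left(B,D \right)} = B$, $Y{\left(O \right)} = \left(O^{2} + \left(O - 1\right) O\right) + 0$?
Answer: $0$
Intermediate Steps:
$Y{\left(O \right)} = O^{2} + O \left(-1 + O\right)$ ($Y{\left(O \right)} = \left(O^{2} + \left(-1 + O\right) O\right) + 0 = \left(O^{2} + O \left(-1 + O\right)\right) + 0 = O^{2} + O \left(-1 + O\right)$)
$E{\left(-1,-6 \right)} s{\left(Y{\left(-5 \right)} \right)} \left(-12\right) = \left(-1\right) 0 \left(-12\right) = 0 \left(-12\right) = 0$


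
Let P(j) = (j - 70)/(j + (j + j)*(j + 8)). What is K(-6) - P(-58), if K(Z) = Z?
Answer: -17162/2871 ≈ -5.9777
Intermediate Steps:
P(j) = (-70 + j)/(j + 2*j*(8 + j)) (P(j) = (-70 + j)/(j + (2*j)*(8 + j)) = (-70 + j)/(j + 2*j*(8 + j)))
K(-6) - P(-58) = -6 - (-70 - 58)/((-58)*(17 + 2*(-58))) = -6 - (-1)*(-128)/(58*(17 - 116)) = -6 - (-1)*(-128)/(58*(-99)) = -6 - (-1)*(-1)*(-128)/(58*99) = -6 - 1*(-64/2871) = -6 + 64/2871 = -17162/2871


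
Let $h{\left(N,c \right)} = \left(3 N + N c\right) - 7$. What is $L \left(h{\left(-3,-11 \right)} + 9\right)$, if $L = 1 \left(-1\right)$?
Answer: $-26$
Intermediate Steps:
$h{\left(N,c \right)} = -7 + 3 N + N c$
$L = -1$
$L \left(h{\left(-3,-11 \right)} + 9\right) = - (\left(-7 + 3 \left(-3\right) - -33\right) + 9) = - (\left(-7 - 9 + 33\right) + 9) = - (17 + 9) = \left(-1\right) 26 = -26$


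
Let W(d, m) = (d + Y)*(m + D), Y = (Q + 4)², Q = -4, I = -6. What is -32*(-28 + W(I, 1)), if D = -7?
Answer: -256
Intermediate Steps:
Y = 0 (Y = (-4 + 4)² = 0² = 0)
W(d, m) = d*(-7 + m) (W(d, m) = (d + 0)*(m - 7) = d*(-7 + m))
-32*(-28 + W(I, 1)) = -32*(-28 - 6*(-7 + 1)) = -32*(-28 - 6*(-6)) = -32*(-28 + 36) = -32*8 = -256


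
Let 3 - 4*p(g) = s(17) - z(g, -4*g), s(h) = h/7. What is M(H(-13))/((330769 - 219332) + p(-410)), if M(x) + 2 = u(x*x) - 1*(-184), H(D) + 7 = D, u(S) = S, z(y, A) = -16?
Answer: 2037/390016 ≈ 0.0052229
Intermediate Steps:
s(h) = h/7 (s(h) = h*(1/7) = h/7)
H(D) = -7 + D
p(g) = -27/7 (p(g) = 3/4 - ((1/7)*17 - 1*(-16))/4 = 3/4 - (17/7 + 16)/4 = 3/4 - 1/4*129/7 = 3/4 - 129/28 = -27/7)
M(x) = 182 + x**2 (M(x) = -2 + (x*x - 1*(-184)) = -2 + (x**2 + 184) = -2 + (184 + x**2) = 182 + x**2)
M(H(-13))/((330769 - 219332) + p(-410)) = (182 + (-7 - 13)**2)/((330769 - 219332) - 27/7) = (182 + (-20)**2)/(111437 - 27/7) = (182 + 400)/(780032/7) = 582*(7/780032) = 2037/390016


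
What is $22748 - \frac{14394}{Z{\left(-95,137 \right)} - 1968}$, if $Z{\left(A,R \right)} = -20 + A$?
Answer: $\frac{47398478}{2083} \approx 22755.0$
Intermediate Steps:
$22748 - \frac{14394}{Z{\left(-95,137 \right)} - 1968} = 22748 - \frac{14394}{\left(-20 - 95\right) - 1968} = 22748 - \frac{14394}{-115 - 1968} = 22748 - \frac{14394}{-2083} = 22748 - 14394 \left(- \frac{1}{2083}\right) = 22748 - - \frac{14394}{2083} = 22748 + \frac{14394}{2083} = \frac{47398478}{2083}$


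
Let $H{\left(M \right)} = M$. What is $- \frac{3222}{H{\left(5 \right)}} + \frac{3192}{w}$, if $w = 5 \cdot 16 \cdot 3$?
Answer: $- \frac{6311}{10} \approx -631.1$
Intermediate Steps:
$w = 240$ ($w = 80 \cdot 3 = 240$)
$- \frac{3222}{H{\left(5 \right)}} + \frac{3192}{w} = - \frac{3222}{5} + \frac{3192}{240} = \left(-3222\right) \frac{1}{5} + 3192 \cdot \frac{1}{240} = - \frac{3222}{5} + \frac{133}{10} = - \frac{6311}{10}$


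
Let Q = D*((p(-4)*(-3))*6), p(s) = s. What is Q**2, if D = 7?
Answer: 254016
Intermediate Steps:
Q = 504 (Q = 7*(-4*(-3)*6) = 7*(12*6) = 7*72 = 504)
Q**2 = 504**2 = 254016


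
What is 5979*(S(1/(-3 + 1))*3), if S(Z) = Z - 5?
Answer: -197307/2 ≈ -98654.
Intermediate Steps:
S(Z) = -5 + Z
5979*(S(1/(-3 + 1))*3) = 5979*((-5 + 1/(-3 + 1))*3) = 5979*((-5 + 1/(-2))*3) = 5979*((-5 - 1/2)*3) = 5979*(-11/2*3) = 5979*(-33/2) = -197307/2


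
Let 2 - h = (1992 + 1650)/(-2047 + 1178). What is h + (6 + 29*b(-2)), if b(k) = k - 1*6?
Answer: -191014/869 ≈ -219.81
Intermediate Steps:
b(k) = -6 + k (b(k) = k - 6 = -6 + k)
h = 5380/869 (h = 2 - (1992 + 1650)/(-2047 + 1178) = 2 - 3642/(-869) = 2 - 3642*(-1)/869 = 2 - 1*(-3642/869) = 2 + 3642/869 = 5380/869 ≈ 6.1910)
h + (6 + 29*b(-2)) = 5380/869 + (6 + 29*(-6 - 2)) = 5380/869 + (6 + 29*(-8)) = 5380/869 + (6 - 232) = 5380/869 - 226 = -191014/869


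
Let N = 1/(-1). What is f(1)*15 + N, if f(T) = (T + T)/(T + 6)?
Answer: 23/7 ≈ 3.2857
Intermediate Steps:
N = -1
f(T) = 2*T/(6 + T) (f(T) = (2*T)/(6 + T) = 2*T/(6 + T))
f(1)*15 + N = (2*1/(6 + 1))*15 - 1 = (2*1/7)*15 - 1 = (2*1*(⅐))*15 - 1 = (2/7)*15 - 1 = 30/7 - 1 = 23/7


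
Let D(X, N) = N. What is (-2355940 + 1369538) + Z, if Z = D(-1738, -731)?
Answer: -987133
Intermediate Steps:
Z = -731
(-2355940 + 1369538) + Z = (-2355940 + 1369538) - 731 = -986402 - 731 = -987133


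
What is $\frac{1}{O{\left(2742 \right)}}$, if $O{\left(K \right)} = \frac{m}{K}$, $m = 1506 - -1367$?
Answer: $\frac{2742}{2873} \approx 0.9544$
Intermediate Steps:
$m = 2873$ ($m = 1506 + 1367 = 2873$)
$O{\left(K \right)} = \frac{2873}{K}$
$\frac{1}{O{\left(2742 \right)}} = \frac{1}{2873 \cdot \frac{1}{2742}} = \frac{1}{\frac{2873}{2742}} = \frac{2742}{2873}$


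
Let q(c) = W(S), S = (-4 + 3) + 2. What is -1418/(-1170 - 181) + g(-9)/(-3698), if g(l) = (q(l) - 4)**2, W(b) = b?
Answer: 5231605/4995998 ≈ 1.0472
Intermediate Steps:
S = 1 (S = -1 + 2 = 1)
q(c) = 1
g(l) = 9 (g(l) = (1 - 4)**2 = (-3)**2 = 9)
-1418/(-1170 - 181) + g(-9)/(-3698) = -1418/(-1170 - 181) + 9/(-3698) = -1418/(-1351) + 9*(-1/3698) = -1418*(-1/1351) - 9/3698 = 1418/1351 - 9/3698 = 5231605/4995998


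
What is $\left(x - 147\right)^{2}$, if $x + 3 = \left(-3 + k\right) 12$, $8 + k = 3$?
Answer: $60516$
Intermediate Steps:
$k = -5$ ($k = -8 + 3 = -5$)
$x = -99$ ($x = -3 + \left(-3 - 5\right) 12 = -3 - 96 = -99$)
$\left(x - 147\right)^{2} = \left(-99 - 147\right)^{2} = \left(-246\right)^{2} = 60516$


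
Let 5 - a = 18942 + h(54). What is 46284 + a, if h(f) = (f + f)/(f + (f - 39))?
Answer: 628945/23 ≈ 27345.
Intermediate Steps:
h(f) = 2*f/(-39 + 2*f) (h(f) = (2*f)/(f + (-39 + f)) = (2*f)/(-39 + 2*f) = 2*f/(-39 + 2*f))
a = -435587/23 (a = 5 - (18942 + 2*54/(-39 + 2*54)) = 5 - (18942 + 2*54/(-39 + 108)) = 5 - (18942 + 2*54/69) = 5 - (18942 + 2*54*(1/69)) = 5 - (18942 + 36/23) = 5 - 1*435702/23 = 5 - 435702/23 = -435587/23 ≈ -18939.)
46284 + a = 46284 - 435587/23 = 628945/23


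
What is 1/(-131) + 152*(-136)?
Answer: -2708033/131 ≈ -20672.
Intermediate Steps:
1/(-131) + 152*(-136) = -1/131 - 20672 = -2708033/131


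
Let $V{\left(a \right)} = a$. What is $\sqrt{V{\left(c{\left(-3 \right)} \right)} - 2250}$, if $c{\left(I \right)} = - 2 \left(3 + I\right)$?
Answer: $15 i \sqrt{10} \approx 47.434 i$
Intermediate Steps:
$c{\left(I \right)} = -6 - 2 I$
$\sqrt{V{\left(c{\left(-3 \right)} \right)} - 2250} = \sqrt{\left(-6 - -6\right) - 2250} = \sqrt{\left(-6 + 6\right) - 2250} = \sqrt{0 - 2250} = \sqrt{-2250} = 15 i \sqrt{10}$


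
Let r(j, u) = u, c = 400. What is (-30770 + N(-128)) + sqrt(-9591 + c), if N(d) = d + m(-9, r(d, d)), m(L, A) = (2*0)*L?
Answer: -30898 + I*sqrt(9191) ≈ -30898.0 + 95.87*I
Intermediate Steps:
m(L, A) = 0 (m(L, A) = 0*L = 0)
N(d) = d (N(d) = d + 0 = d)
(-30770 + N(-128)) + sqrt(-9591 + c) = (-30770 - 128) + sqrt(-9591 + 400) = -30898 + sqrt(-9191) = -30898 + I*sqrt(9191)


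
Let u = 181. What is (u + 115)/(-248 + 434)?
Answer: 148/93 ≈ 1.5914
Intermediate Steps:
(u + 115)/(-248 + 434) = (181 + 115)/(-248 + 434) = 296/186 = 296*(1/186) = 148/93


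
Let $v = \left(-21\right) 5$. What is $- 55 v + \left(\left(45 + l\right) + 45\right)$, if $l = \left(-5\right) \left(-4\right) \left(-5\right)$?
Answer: $5765$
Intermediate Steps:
$v = -105$
$l = -100$ ($l = 20 \left(-5\right) = -100$)
$- 55 v + \left(\left(45 + l\right) + 45\right) = \left(-55\right) \left(-105\right) + \left(\left(45 - 100\right) + 45\right) = 5775 + \left(-55 + 45\right) = 5775 - 10 = 5765$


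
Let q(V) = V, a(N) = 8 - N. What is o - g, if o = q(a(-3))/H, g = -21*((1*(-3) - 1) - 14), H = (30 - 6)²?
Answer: -217717/576 ≈ -377.98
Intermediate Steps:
H = 576 (H = 24² = 576)
g = 378 (g = -21*((-3 - 1) - 14) = -21*(-4 - 14) = -21*(-18) = 378)
o = 11/576 (o = (8 - 1*(-3))/576 = (8 + 3)*(1/576) = 11*(1/576) = 11/576 ≈ 0.019097)
o - g = 11/576 - 1*378 = 11/576 - 378 = -217717/576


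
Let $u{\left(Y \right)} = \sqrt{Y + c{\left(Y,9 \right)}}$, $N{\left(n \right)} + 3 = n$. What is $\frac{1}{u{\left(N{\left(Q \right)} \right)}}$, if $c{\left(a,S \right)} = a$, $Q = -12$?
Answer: $- \frac{i \sqrt{30}}{30} \approx - 0.18257 i$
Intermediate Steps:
$N{\left(n \right)} = -3 + n$
$u{\left(Y \right)} = \sqrt{2} \sqrt{Y}$ ($u{\left(Y \right)} = \sqrt{Y + Y} = \sqrt{2 Y} = \sqrt{2} \sqrt{Y}$)
$\frac{1}{u{\left(N{\left(Q \right)} \right)}} = \frac{1}{\sqrt{2} \sqrt{-3 - 12}} = \frac{1}{\sqrt{2} \sqrt{-15}} = \frac{1}{\sqrt{2} i \sqrt{15}} = \frac{1}{i \sqrt{30}} = - \frac{i \sqrt{30}}{30}$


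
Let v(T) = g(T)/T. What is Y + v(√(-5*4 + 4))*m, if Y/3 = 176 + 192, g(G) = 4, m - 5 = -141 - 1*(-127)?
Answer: 1104 + 9*I ≈ 1104.0 + 9.0*I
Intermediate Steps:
m = -9 (m = 5 + (-141 - 1*(-127)) = 5 + (-141 + 127) = 5 - 14 = -9)
v(T) = 4/T
Y = 1104 (Y = 3*(176 + 192) = 3*368 = 1104)
Y + v(√(-5*4 + 4))*m = 1104 + (4/(√(-5*4 + 4)))*(-9) = 1104 + (4/(√(-20 + 4)))*(-9) = 1104 + (4/(√(-16)))*(-9) = 1104 + (4/((4*I)))*(-9) = 1104 + (4*(-I/4))*(-9) = 1104 - I*(-9) = 1104 + 9*I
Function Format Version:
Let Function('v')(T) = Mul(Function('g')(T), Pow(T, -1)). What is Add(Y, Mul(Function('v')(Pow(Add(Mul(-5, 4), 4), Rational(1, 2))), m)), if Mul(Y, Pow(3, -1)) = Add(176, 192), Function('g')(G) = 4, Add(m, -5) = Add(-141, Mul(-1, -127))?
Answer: Add(1104, Mul(9, I)) ≈ Add(1104.0, Mul(9.0000, I))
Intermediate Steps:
m = -9 (m = Add(5, Add(-141, Mul(-1, -127))) = Add(5, Add(-141, 127)) = Add(5, -14) = -9)
Function('v')(T) = Mul(4, Pow(T, -1))
Y = 1104 (Y = Mul(3, Add(176, 192)) = Mul(3, 368) = 1104)
Add(Y, Mul(Function('v')(Pow(Add(Mul(-5, 4), 4), Rational(1, 2))), m)) = Add(1104, Mul(Mul(4, Pow(Pow(Add(Mul(-5, 4), 4), Rational(1, 2)), -1)), -9)) = Add(1104, Mul(Mul(4, Pow(Pow(Add(-20, 4), Rational(1, 2)), -1)), -9)) = Add(1104, Mul(Mul(4, Pow(Pow(-16, Rational(1, 2)), -1)), -9)) = Add(1104, Mul(Mul(4, Pow(Mul(4, I), -1)), -9)) = Add(1104, Mul(Mul(4, Mul(Rational(-1, 4), I)), -9)) = Add(1104, Mul(Mul(-1, I), -9)) = Add(1104, Mul(9, I))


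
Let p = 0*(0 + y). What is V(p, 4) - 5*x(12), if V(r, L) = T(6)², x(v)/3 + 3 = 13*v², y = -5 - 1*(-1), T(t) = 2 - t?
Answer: -28019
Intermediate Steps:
y = -4 (y = -5 + 1 = -4)
p = 0 (p = 0*(0 - 4) = 0*(-4) = 0)
x(v) = -9 + 39*v² (x(v) = -9 + 3*(13*v²) = -9 + 39*v²)
V(r, L) = 16 (V(r, L) = (2 - 1*6)² = (2 - 6)² = (-4)² = 16)
V(p, 4) - 5*x(12) = 16 - 5*(-9 + 39*12²) = 16 - 5*(-9 + 39*144) = 16 - 5*(-9 + 5616) = 16 - 5*5607 = 16 - 28035 = -28019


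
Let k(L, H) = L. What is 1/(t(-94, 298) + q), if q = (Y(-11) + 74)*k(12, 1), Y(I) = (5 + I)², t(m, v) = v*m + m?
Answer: -1/26786 ≈ -3.7333e-5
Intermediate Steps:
t(m, v) = m + m*v (t(m, v) = m*v + m = m + m*v)
q = 1320 (q = ((5 - 11)² + 74)*12 = ((-6)² + 74)*12 = (36 + 74)*12 = 110*12 = 1320)
1/(t(-94, 298) + q) = 1/(-94*(1 + 298) + 1320) = 1/(-94*299 + 1320) = 1/(-28106 + 1320) = 1/(-26786) = -1/26786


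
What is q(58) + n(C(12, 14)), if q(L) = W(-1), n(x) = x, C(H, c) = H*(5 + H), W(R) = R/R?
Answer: 205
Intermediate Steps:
W(R) = 1
q(L) = 1
q(58) + n(C(12, 14)) = 1 + 12*(5 + 12) = 1 + 12*17 = 1 + 204 = 205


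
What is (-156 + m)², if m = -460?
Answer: 379456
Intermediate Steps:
(-156 + m)² = (-156 - 460)² = (-616)² = 379456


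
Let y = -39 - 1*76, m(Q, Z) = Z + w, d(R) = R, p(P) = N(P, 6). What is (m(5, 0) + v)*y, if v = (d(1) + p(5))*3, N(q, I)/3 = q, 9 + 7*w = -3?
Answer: -37260/7 ≈ -5322.9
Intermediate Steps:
w = -12/7 (w = -9/7 + (⅐)*(-3) = -9/7 - 3/7 = -12/7 ≈ -1.7143)
N(q, I) = 3*q
p(P) = 3*P
m(Q, Z) = -12/7 + Z (m(Q, Z) = Z - 12/7 = -12/7 + Z)
v = 48 (v = (1 + 3*5)*3 = (1 + 15)*3 = 16*3 = 48)
y = -115 (y = -39 - 76 = -115)
(m(5, 0) + v)*y = ((-12/7 + 0) + 48)*(-115) = (-12/7 + 48)*(-115) = (324/7)*(-115) = -37260/7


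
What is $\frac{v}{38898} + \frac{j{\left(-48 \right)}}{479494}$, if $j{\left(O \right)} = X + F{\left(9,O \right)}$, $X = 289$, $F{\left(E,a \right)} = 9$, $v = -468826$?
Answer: $- \frac{56196915610}{4662839403} \approx -12.052$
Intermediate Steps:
$j{\left(O \right)} = 298$ ($j{\left(O \right)} = 289 + 9 = 298$)
$\frac{v}{38898} + \frac{j{\left(-48 \right)}}{479494} = - \frac{468826}{38898} + \frac{298}{479494} = \left(-468826\right) \frac{1}{38898} + 298 \cdot \frac{1}{479494} = - \frac{234413}{19449} + \frac{149}{239747} = - \frac{56196915610}{4662839403}$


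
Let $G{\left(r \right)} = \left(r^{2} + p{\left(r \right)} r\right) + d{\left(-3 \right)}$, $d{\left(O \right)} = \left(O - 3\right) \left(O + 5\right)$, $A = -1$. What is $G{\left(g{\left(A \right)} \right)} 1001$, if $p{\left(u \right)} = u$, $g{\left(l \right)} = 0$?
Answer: $-12012$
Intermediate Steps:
$d{\left(O \right)} = \left(-3 + O\right) \left(5 + O\right)$
$G{\left(r \right)} = -12 + 2 r^{2}$ ($G{\left(r \right)} = \left(r^{2} + r r\right) + \left(-15 + \left(-3\right)^{2} + 2 \left(-3\right)\right) = \left(r^{2} + r^{2}\right) - 12 = 2 r^{2} - 12 = -12 + 2 r^{2}$)
$G{\left(g{\left(A \right)} \right)} 1001 = \left(-12 + 2 \cdot 0^{2}\right) 1001 = \left(-12 + 2 \cdot 0\right) 1001 = \left(-12 + 0\right) 1001 = \left(-12\right) 1001 = -12012$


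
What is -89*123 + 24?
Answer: -10923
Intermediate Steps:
-89*123 + 24 = -10947 + 24 = -10923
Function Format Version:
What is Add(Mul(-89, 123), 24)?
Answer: -10923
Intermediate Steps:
Add(Mul(-89, 123), 24) = Add(-10947, 24) = -10923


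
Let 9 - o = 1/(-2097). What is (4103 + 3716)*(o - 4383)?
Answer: -71718033863/2097 ≈ -3.4200e+7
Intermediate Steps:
o = 18874/2097 (o = 9 - 1/(-2097) = 9 - 1*(-1/2097) = 9 + 1/2097 = 18874/2097 ≈ 9.0005)
(4103 + 3716)*(o - 4383) = (4103 + 3716)*(18874/2097 - 4383) = 7819*(-9172277/2097) = -71718033863/2097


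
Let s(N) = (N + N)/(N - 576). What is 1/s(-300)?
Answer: 73/50 ≈ 1.4600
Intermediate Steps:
s(N) = 2*N/(-576 + N) (s(N) = (2*N)/(-576 + N) = 2*N/(-576 + N))
1/s(-300) = 1/(2*(-300)/(-576 - 300)) = 1/(2*(-300)/(-876)) = 1/(2*(-300)*(-1/876)) = 1/(50/73) = 73/50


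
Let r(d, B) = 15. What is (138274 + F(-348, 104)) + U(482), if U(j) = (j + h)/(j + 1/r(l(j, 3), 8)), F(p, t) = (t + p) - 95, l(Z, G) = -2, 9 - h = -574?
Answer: 997423960/7231 ≈ 1.3794e+5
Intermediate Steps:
h = 583 (h = 9 - 1*(-574) = 9 + 574 = 583)
F(p, t) = -95 + p + t (F(p, t) = (p + t) - 95 = -95 + p + t)
U(j) = (583 + j)/(1/15 + j) (U(j) = (j + 583)/(j + 1/15) = (583 + j)/(j + 1/15) = (583 + j)/(1/15 + j))
(138274 + F(-348, 104)) + U(482) = (138274 + (-95 - 348 + 104)) + 15*(583 + 482)/(1 + 15*482) = (138274 - 339) + 15*1065/(1 + 7230) = 137935 + 15*1065/7231 = 137935 + 15*(1/7231)*1065 = 137935 + 15975/7231 = 997423960/7231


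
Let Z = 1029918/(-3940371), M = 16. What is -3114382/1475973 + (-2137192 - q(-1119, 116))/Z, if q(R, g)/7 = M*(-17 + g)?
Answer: 2082356344938513094/253355193369 ≈ 8.2191e+6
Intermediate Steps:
Z = -343306/1313457 (Z = 1029918*(-1/3940371) = -343306/1313457 ≈ -0.26138)
q(R, g) = -1904 + 112*g (q(R, g) = 7*(16*(-17 + g)) = 7*(-272 + 16*g) = -1904 + 112*g)
-3114382/1475973 + (-2137192 - q(-1119, 116))/Z = -3114382/1475973 + (-2137192 - (-1904 + 112*116))/(-343306/1313457) = -3114382*1/1475973 + (-2137192 - (-1904 + 12992))*(-1313457/343306) = -3114382/1475973 + (-2137192 - 1*11088)*(-1313457/343306) = -3114382/1475973 + (-2137192 - 11088)*(-1313457/343306) = -3114382/1475973 - 2148280*(-1313457/343306) = -3114382/1475973 + 1410836701980/171653 = 2082356344938513094/253355193369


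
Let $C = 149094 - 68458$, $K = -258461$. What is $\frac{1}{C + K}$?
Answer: $- \frac{1}{177825} \approx -5.6235 \cdot 10^{-6}$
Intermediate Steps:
$C = 80636$ ($C = 149094 - 68458 = 80636$)
$\frac{1}{C + K} = \frac{1}{80636 - 258461} = \frac{1}{-177825} = - \frac{1}{177825}$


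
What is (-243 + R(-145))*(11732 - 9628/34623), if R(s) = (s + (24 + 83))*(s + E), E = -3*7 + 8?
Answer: 2340045657488/34623 ≈ 6.7586e+7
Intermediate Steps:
E = -13 (E = -21 + 8 = -13)
R(s) = (-13 + s)*(107 + s) (R(s) = (s + (24 + 83))*(s - 13) = (s + 107)*(-13 + s) = (107 + s)*(-13 + s) = (-13 + s)*(107 + s))
(-243 + R(-145))*(11732 - 9628/34623) = (-243 + (-1391 + (-145)**2 + 94*(-145)))*(11732 - 9628/34623) = (-243 + (-1391 + 21025 - 13630))*(11732 - 9628*1/34623) = (-243 + 6004)*(11732 - 9628/34623) = 5761*(406187408/34623) = 2340045657488/34623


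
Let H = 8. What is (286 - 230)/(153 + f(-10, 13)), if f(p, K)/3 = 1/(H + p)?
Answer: 112/303 ≈ 0.36964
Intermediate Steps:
f(p, K) = 3/(8 + p)
(286 - 230)/(153 + f(-10, 13)) = (286 - 230)/(153 + 3/(8 - 10)) = 56/(153 + 3/(-2)) = 56/(153 + 3*(-1/2)) = 56/(153 - 3/2) = 56/(303/2) = 56*(2/303) = 112/303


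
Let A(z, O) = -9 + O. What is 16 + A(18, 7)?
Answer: 14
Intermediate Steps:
16 + A(18, 7) = 16 + (-9 + 7) = 16 - 2 = 14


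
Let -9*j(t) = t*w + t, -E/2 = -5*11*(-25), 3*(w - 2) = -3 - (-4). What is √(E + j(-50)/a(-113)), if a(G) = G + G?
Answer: 10*I*√28443795/1017 ≈ 52.441*I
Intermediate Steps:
w = 7/3 (w = 2 + (-3 - (-4))/3 = 2 + (-3 - 1*(-4))/3 = 2 + (-3 + 4)/3 = 2 + (⅓)*1 = 2 + ⅓ = 7/3 ≈ 2.3333)
E = -2750 (E = -2*(-5*11)*(-25) = -(-110)*(-25) = -2*1375 = -2750)
a(G) = 2*G
j(t) = -10*t/27 (j(t) = -(t*(7/3) + t)/9 = -(7*t/3 + t)/9 = -10*t/27)
√(E + j(-50)/a(-113)) = √(-2750 + (-10/27*(-50))/((2*(-113)))) = √(-2750 + (500/27)/(-226)) = √(-2750 + (500/27)*(-1/226)) = √(-2750 - 250/3051) = √(-8390500/3051) = 10*I*√28443795/1017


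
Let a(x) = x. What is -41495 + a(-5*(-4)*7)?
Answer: -41355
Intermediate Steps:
-41495 + a(-5*(-4)*7) = -41495 - 5*(-4)*7 = -41495 + 20*7 = -41495 + 140 = -41355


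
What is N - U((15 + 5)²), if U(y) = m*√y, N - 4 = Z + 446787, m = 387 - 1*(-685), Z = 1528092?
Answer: 1953443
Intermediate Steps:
m = 1072 (m = 387 + 685 = 1072)
N = 1974883 (N = 4 + (1528092 + 446787) = 4 + 1974879 = 1974883)
U(y) = 1072*√y
N - U((15 + 5)²) = 1974883 - 1072*√((15 + 5)²) = 1974883 - 1072*√(20²) = 1974883 - 1072*√400 = 1974883 - 1072*20 = 1974883 - 1*21440 = 1974883 - 21440 = 1953443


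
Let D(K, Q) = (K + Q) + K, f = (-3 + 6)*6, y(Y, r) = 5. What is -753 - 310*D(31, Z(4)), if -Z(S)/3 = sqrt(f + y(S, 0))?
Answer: -19973 + 930*sqrt(23) ≈ -15513.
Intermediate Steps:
f = 18 (f = 3*6 = 18)
Z(S) = -3*sqrt(23) (Z(S) = -3*sqrt(18 + 5) = -3*sqrt(23))
D(K, Q) = Q + 2*K
-753 - 310*D(31, Z(4)) = -753 - 310*(-3*sqrt(23) + 2*31) = -753 - 310*(-3*sqrt(23) + 62) = -753 - 310*(62 - 3*sqrt(23)) = -753 + (-19220 + 930*sqrt(23)) = -19973 + 930*sqrt(23)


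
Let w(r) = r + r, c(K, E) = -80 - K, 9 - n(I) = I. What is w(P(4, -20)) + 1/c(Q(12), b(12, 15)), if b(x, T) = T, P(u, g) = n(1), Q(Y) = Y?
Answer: 1471/92 ≈ 15.989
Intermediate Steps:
n(I) = 9 - I
P(u, g) = 8 (P(u, g) = 9 - 1*1 = 9 - 1 = 8)
w(r) = 2*r
w(P(4, -20)) + 1/c(Q(12), b(12, 15)) = 2*8 + 1/(-80 - 1*12) = 16 + 1/(-80 - 12) = 16 + 1/(-92) = 16 - 1/92 = 1471/92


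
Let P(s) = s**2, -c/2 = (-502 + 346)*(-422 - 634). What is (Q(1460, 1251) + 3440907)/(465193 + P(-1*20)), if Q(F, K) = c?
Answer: 3111435/465593 ≈ 6.6827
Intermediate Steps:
c = -329472 (c = -2*(-502 + 346)*(-422 - 634) = -(-312)*(-1056) = -2*164736 = -329472)
Q(F, K) = -329472
(Q(1460, 1251) + 3440907)/(465193 + P(-1*20)) = (-329472 + 3440907)/(465193 + (-1*20)**2) = 3111435/(465193 + (-20)**2) = 3111435/(465193 + 400) = 3111435/465593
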